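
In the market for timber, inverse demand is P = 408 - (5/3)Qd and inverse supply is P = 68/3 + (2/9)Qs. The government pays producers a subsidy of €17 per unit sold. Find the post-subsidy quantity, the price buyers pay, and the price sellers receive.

Q' = 213; buyers pay €53; sellers receive €70

Pre-subsidy: 408 - (5/3)Q = 68/3 + (2/9)Q gives Q* = 204 and P* = 68.
With the subsidy, sellers receive Ps = Pb + 17 for each unit, where Pb is the price buyers pay.
On the curves, Pb = 408 - (5/3)Q and Ps = 68/3 + (2/9)Q; the wedge Ps − Pb = 17 gives 68/3 + (2/9)Q − (408 - (5/3)Q) = 17, so Q' = 213.
Then Pb = 408 − (5/3)·213 = 53 and Ps = 68/3 + (2/9)·213 = 70.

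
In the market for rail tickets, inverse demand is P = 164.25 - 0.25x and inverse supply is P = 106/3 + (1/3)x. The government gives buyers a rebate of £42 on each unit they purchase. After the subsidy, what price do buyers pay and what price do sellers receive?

Pre-subsidy: 164.25 - 0.25x = 106/3 + (1/3)x gives x* = 221 and P* = 109.
With the rebate, buyers effectively pay Pb = Ps − 42, where Ps is the price sellers receive.
On the curves, Pb = 164.25 - 0.25x and Ps = 106/3 + (1/3)x; the wedge Ps − Pb = 42 gives 106/3 + (1/3)x − (164.25 - 0.25x) = 42, so x' = 293.
Then Pb = 164.25 − 0.25·293 = 91 and Ps = 106/3 + (1/3)·293 = 133.

Buyers pay £91; sellers receive £133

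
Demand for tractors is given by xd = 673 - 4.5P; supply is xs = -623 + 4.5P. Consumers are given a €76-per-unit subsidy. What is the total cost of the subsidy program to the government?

Pre-subsidy: 673 - 4.5P = -623 + 4.5P gives P* = 144, x* = 25.
With the rebate, buyers effectively pay Pb = Ps − 76, where Ps is the price sellers receive.
Demand in terms of Ps becomes xd = 673 − 4.5(Ps − 76) = 1015 - 4.5Ps. Setting this equal to supply: 1015 - 4.5Ps = -623 + 4.5Ps, so Ps = 182.
Buyers pay Pb = 182 − 76 = 106; x' = -623 + 4.5·182 = 196.
Government outlay = subsidy × quantity = 76 × 196 = 14896.

Government cost = €14896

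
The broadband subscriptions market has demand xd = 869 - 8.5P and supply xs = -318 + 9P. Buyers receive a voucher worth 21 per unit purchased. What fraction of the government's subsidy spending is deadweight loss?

Pre-subsidy: 869 - 8.5P = -318 + 9P gives P* = 2374/35, x* = 10236/35.
With the rebate, buyers effectively pay Pb = Ps − 21, where Ps is the price sellers receive.
Demand in terms of Ps becomes xd = 869 − 8.5(Ps − 21) = 1047.5 - 8.5Ps. Setting this equal to supply: 1047.5 - 8.5Ps = -318 + 9Ps, so Ps = 2731/35.
Buyers pay Pb = 2731/35 − 21 = 1996/35; x' = -318 + 9·(2731/35) = 13449/35.
ΔCS = ½(10236/35 + 13449/35)(2374/35 − 1996/35) = 127899/35; ΔPS = ½(10236/35 + 13449/35)(2731/35 − 2374/35) = 241587/70.
Government spending = 21 × 13449/35 = 8069.4.
DWL = ½ × 21 × (13449/35 − 10236/35) = 963.9; fraction = 963.9 / 8069.4 = 1071/8966.

DWL / government spending = 1071/8966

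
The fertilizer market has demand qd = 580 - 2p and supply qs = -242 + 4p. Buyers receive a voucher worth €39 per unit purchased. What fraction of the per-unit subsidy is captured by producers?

Producer share = 1/3

Pre-subsidy: 580 - 2p = -242 + 4p gives p* = 137, q* = 306.
With the rebate, buyers effectively pay pb = ps − 39, where ps is the price sellers receive.
Demand in terms of ps becomes qd = 580 − 2(ps − 39) = 658 - 2ps. Setting this equal to supply: 658 - 2ps = -242 + 4ps, so ps = 150.
Buyers pay pb = 150 − 39 = 111; q' = -242 + 4·150 = 358.
Buyers' price falls by p* − pb = 137 − 111 = 26; sellers' price rises by ps − p* = 150 − 137 = 13.
So producers capture 13/39 = 1/3 of each unit of subsidy.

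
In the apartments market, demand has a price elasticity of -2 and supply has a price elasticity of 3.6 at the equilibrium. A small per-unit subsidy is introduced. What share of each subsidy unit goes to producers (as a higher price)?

For a small subsidy around the equilibrium, the benefit split depends on the relative slopes, which at a point are proportional to the elasticities.
Buyer share = εs/(εs + |εd|) = 3.6/(3.6 + 2) = 9/14; seller share = |εd|/(εs + |εd|) = 5/14.
So producers capture 5/14 of the subsidy.

Producer share = 5/14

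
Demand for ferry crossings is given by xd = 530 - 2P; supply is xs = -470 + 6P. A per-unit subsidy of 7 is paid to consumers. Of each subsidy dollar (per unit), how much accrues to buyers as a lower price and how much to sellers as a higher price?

Pre-subsidy: 530 - 2P = -470 + 6P gives P* = 125, x* = 280.
With the rebate, buyers effectively pay Pb = Ps − 7, where Ps is the price sellers receive.
Demand in terms of Ps becomes xd = 530 − 2(Ps − 7) = 544 - 2Ps. Setting this equal to supply: 544 - 2Ps = -470 + 6Ps, so Ps = 126.75.
Buyers pay Pb = 126.75 − 7 = 119.75; x' = -470 + 6·126.75 = 290.5.
Buyers' price falls by P* − Pb = 125 − 119.75 = 5.25; sellers' price rises by Ps − P* = 126.75 − 125 = 1.75.

Buyers gain 5.25 per unit; sellers gain 1.75 per unit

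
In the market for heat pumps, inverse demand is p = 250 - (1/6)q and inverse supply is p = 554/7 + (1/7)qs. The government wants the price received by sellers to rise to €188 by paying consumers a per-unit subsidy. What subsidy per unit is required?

Required subsidy s = €65 per unit

At a seller price of 188, quantity supplied is -554 + 7·188 = 762.
Buyers absorb 762 only when they pay pb = 250 − (1/6)·762 = 123.
s = ps − pb = 188 − 123 = 65.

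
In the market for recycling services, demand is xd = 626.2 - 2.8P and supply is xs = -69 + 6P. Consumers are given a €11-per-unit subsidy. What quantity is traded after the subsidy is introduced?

Pre-subsidy: 626.2 - 2.8P = -69 + 6P gives P* = 79, x* = 405.
With the rebate, buyers effectively pay Pb = Ps − 11, where Ps is the price sellers receive.
Demand in terms of Ps becomes xd = 626.2 − 2.8(Ps − 11) = 657 - 2.8Ps. Setting this equal to supply: 657 - 2.8Ps = -69 + 6Ps, so Ps = 82.5.
Buyers pay Pb = 82.5 − 11 = 71.5; x' = -69 + 6·82.5 = 426.

x' = 426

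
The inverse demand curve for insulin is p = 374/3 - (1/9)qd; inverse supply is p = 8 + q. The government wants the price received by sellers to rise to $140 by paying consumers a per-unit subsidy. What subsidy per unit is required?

At a seller price of 140, quantity supplied is -8 + 1·140 = 132.
Buyers absorb 132 only when they pay pb = 374/3 − (1/9)·132 = 110.
s = ps − pb = 140 − 110 = 30.

Required subsidy s = $30 per unit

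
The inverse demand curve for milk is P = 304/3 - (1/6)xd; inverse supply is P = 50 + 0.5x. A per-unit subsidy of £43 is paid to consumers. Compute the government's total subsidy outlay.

Government cost = £6084.5

Pre-subsidy: 304/3 - (1/6)x = 50 + 0.5x gives x* = 77 and P* = 88.5.
With the rebate, buyers effectively pay Pb = Ps − 43, where Ps is the price sellers receive.
On the curves, Pb = 304/3 - (1/6)x and Ps = 50 + 0.5x; the wedge Ps − Pb = 43 gives 50 + 0.5x − (304/3 - (1/6)x) = 43, so x' = 141.5.
Then Pb = 304/3 − (1/6)·141.5 = 77.75 and Ps = 50 + 0.5·141.5 = 120.75.
Government outlay = subsidy × quantity = 43 × 141.5 = 6084.5.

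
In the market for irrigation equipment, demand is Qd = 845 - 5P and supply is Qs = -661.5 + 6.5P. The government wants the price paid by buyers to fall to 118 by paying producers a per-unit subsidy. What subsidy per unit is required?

Required subsidy s = 23 per unit

At a buyer price of 118, quantity demanded is 845 − 5·118 = 255.
Sellers supply 255 only when they receive Ps with -661.5 + 6.5·Ps = 255, i.e. Ps = 141.
s = Ps − Pb = 141 − 118 = 23.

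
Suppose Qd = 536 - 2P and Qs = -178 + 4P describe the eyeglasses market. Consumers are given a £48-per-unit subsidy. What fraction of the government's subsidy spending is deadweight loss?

DWL / government spending = 16/181

Pre-subsidy: 536 - 2P = -178 + 4P gives P* = 119, Q* = 298.
With the rebate, buyers effectively pay Pb = Ps − 48, where Ps is the price sellers receive.
Demand in terms of Ps becomes Qd = 536 − 2(Ps − 48) = 632 - 2Ps. Setting this equal to supply: 632 - 2Ps = -178 + 4Ps, so Ps = 135.
Buyers pay Pb = 135 − 48 = 87; Q' = -178 + 4·135 = 362.
ΔCS = ½(298 + 362)(119 − 87) = 10560; ΔPS = ½(298 + 362)(135 − 119) = 5280.
Government spending = 48 × 362 = 17376.
DWL = ½ × 48 × (362 − 298) = 1536; fraction = 1536 / 17376 = 16/181.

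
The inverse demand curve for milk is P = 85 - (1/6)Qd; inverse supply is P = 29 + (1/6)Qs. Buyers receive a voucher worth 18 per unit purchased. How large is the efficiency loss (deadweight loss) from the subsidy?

Pre-subsidy: 85 - (1/6)Q = 29 + (1/6)Q gives Q* = 168 and P* = 57.
With the rebate, buyers effectively pay Pb = Ps − 18, where Ps is the price sellers receive.
On the curves, Pb = 85 - (1/6)Q and Ps = 29 + (1/6)Q; the wedge Ps − Pb = 18 gives 29 + (1/6)Q − (85 - (1/6)Q) = 18, so Q' = 222.
Then Pb = 85 − (1/6)·222 = 48 and Ps = 29 + (1/6)·222 = 66.
The subsidy expands output by 222 − 168 = 54 past the efficient level; on those units the gap between marginal cost and willingness to pay runs from 0 up to 18.
DWL = ½ × 18 × 54 = 486.

Deadweight loss = 486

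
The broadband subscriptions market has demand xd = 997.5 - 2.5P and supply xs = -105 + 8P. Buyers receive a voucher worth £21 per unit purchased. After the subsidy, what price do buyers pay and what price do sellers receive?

Buyers pay £89; sellers receive £110

Pre-subsidy: 997.5 - 2.5P = -105 + 8P gives P* = 105, x* = 735.
With the rebate, buyers effectively pay Pb = Ps − 21, where Ps is the price sellers receive.
Demand in terms of Ps becomes xd = 997.5 − 2.5(Ps − 21) = 1050 - 2.5Ps. Setting this equal to supply: 1050 - 2.5Ps = -105 + 8Ps, so Ps = 110.
Buyers pay Pb = 110 − 21 = 89; x' = -105 + 8·110 = 775.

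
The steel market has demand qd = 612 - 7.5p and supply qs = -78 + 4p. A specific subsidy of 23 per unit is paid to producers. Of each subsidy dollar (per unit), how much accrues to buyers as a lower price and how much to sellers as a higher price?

Pre-subsidy: 612 - 7.5p = -78 + 4p gives p* = 60, q* = 162.
With the subsidy, sellers receive ps = pb + 23 for each unit, where pb is the price buyers pay.
Supply in terms of pb becomes qs = -78 + 4(pb + 23) = 14 + 4pb. Setting this equal to demand: 612 - 7.5pb = 14 + 4pb, so pb = 52.
Sellers receive ps = 52 + 23 = 75; q' = 612 − 7.5·52 = 222.
Buyers' price falls by p* − pb = 60 − 52 = 8; sellers' price rises by ps − p* = 75 − 60 = 15.

Buyers gain 8 per unit; sellers gain 15 per unit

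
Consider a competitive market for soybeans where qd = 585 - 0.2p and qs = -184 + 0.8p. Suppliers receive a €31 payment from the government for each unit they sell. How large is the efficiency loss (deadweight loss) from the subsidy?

Deadweight loss = €76.88

Pre-subsidy: 585 - 0.2p = -184 + 0.8p gives p* = 769, q* = 431.2.
With the subsidy, sellers receive ps = pb + 31 for each unit, where pb is the price buyers pay.
Supply in terms of pb becomes qs = -184 + 0.8(pb + 31) = -159.2 + 0.8pb. Setting this equal to demand: 585 - 0.2pb = -159.2 + 0.8pb, so pb = 744.2.
Sellers receive ps = 744.2 + 31 = 775.2; q' = 585 − 0.2·744.2 = 436.16.
The subsidy expands output by 436.16 − 431.2 = 4.96 past the efficient level; on those units the gap between marginal cost and willingness to pay runs from 0 up to 31.
DWL = ½ × 31 × 4.96 = 76.88.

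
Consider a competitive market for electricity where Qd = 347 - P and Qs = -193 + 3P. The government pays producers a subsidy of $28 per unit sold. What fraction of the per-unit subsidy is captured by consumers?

Pre-subsidy: 347 - P = -193 + 3P gives P* = 135, Q* = 212.
With the subsidy, sellers receive Ps = Pb + 28 for each unit, where Pb is the price buyers pay.
Supply in terms of Pb becomes Qs = -193 + 3(Pb + 28) = -109 + 3Pb. Setting this equal to demand: 347 - Pb = -109 + 3Pb, so Pb = 114.
Sellers receive Ps = 114 + 28 = 142; Q' = 347 − 1·114 = 233.
Buyers' price falls by P* − Pb = 135 − 114 = 21; sellers' price rises by Ps − P* = 142 − 135 = 7.
So consumers capture 21/28 = 0.75 of each unit of subsidy.

Consumer share = 0.75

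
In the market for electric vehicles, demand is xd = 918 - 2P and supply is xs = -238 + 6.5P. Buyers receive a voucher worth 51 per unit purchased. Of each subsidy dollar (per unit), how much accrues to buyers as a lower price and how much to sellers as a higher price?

Buyers gain 39 per unit; sellers gain 12 per unit

Pre-subsidy: 918 - 2P = -238 + 6.5P gives P* = 136, x* = 646.
With the rebate, buyers effectively pay Pb = Ps − 51, where Ps is the price sellers receive.
Demand in terms of Ps becomes xd = 918 − 2(Ps − 51) = 1020 - 2Ps. Setting this equal to supply: 1020 - 2Ps = -238 + 6.5Ps, so Ps = 148.
Buyers pay Pb = 148 − 51 = 97; x' = -238 + 6.5·148 = 724.
Buyers' price falls by P* − Pb = 136 − 97 = 39; sellers' price rises by Ps − P* = 148 − 136 = 12.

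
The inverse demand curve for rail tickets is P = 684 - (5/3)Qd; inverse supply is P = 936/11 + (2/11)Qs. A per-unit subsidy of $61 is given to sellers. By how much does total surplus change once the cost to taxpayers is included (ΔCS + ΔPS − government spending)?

Pre-subsidy: 684 - (5/3)Q = 936/11 + (2/11)Q gives Q* = 324 and P* = 144.
With the subsidy, sellers receive Ps = Pb + 61 for each unit, where Pb is the price buyers pay.
On the curves, Pb = 684 - (5/3)Q and Ps = 936/11 + (2/11)Q; the wedge Ps − Pb = 61 gives 936/11 + (2/11)Q − (684 - (5/3)Q) = 61, so Q' = 357.
Then Pb = 684 − (5/3)·357 = 89 and Ps = 936/11 + (2/11)·357 = 150.
ΔCS = ½(324 + 357)(144 − 89) = 18727.5; ΔPS = ½(324 + 357)(150 − 144) = 2043.
Government spending = 61 × 357 = 21777.
Net change = 18727.5 + 2043 − 21777 = -1006.5. The loss equals the DWL triangle ½·61·33.

Net change in total surplus = -$1006.5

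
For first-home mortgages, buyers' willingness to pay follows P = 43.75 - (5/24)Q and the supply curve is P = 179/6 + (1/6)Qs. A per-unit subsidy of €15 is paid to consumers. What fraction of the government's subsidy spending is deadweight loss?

DWL / government spending = 90/347

Pre-subsidy: 43.75 - (5/24)Q = 179/6 + (1/6)Q gives Q* = 334/9 and P* = 1945/54.
With the rebate, buyers effectively pay Pb = Ps − 15, where Ps is the price sellers receive.
On the curves, Pb = 43.75 - (5/24)Q and Ps = 179/6 + (1/6)Q; the wedge Ps − Pb = 15 gives 179/6 + (1/6)Q − (43.75 - (5/24)Q) = 15, so Q' = 694/9.
Then Pb = 43.75 − (5/24)·(694/9) = 1495/54 and Ps = 179/6 + (1/6)·(694/9) = 2305/54.
ΔCS = ½(334/9 + 694/9)(1945/54 − 1495/54) = 12850/27; ΔPS = ½(334/9 + 694/9)(2305/54 − 1945/54) = 10280/27.
Government spending = 15 × 694/9 = 3470/3.
DWL = ½ × 15 × (694/9 − 334/9) = 300; fraction = 300 / (3470/3) = 90/347.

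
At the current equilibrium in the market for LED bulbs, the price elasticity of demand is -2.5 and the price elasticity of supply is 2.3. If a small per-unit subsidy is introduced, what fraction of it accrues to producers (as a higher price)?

Producer share = 25/48

For a small subsidy around the equilibrium, the benefit split depends on the relative slopes, which at a point are proportional to the elasticities.
Buyer share = εs/(εs + |εd|) = 2.3/(2.3 + 2.5) = 23/48; seller share = |εd|/(εs + |εd|) = 25/48.
So producers capture 25/48 of the subsidy.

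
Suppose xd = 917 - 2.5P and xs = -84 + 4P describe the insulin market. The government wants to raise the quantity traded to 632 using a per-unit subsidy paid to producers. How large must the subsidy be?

At x = 632, invert demand for the buyer price: Pb = (917 − 632)/2.5 = 114; invert supply for the seller price: Ps = (632 − (-84))/4 = 179.
The subsidy must fill the gap: s = Ps − Pb = 179 − 114 = 65.

Required subsidy s = 65 per unit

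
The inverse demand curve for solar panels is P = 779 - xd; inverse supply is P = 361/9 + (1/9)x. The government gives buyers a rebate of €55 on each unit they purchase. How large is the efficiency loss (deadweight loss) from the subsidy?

Deadweight loss = €1361.25

Pre-subsidy: 779 - x = 361/9 + (1/9)x gives x* = 665 and P* = 114.
With the rebate, buyers effectively pay Pb = Ps − 55, where Ps is the price sellers receive.
On the curves, Pb = 779 - x and Ps = 361/9 + (1/9)x; the wedge Ps − Pb = 55 gives 361/9 + (1/9)x − (779 - x) = 55, so x' = 714.5.
Then Pb = 779 − 1·714.5 = 64.5 and Ps = 361/9 + (1/9)·714.5 = 119.5.
The subsidy expands output by 714.5 − 665 = 49.5 past the efficient level; on those units the gap between marginal cost and willingness to pay runs from 0 up to 55.
DWL = ½ × 55 × 49.5 = 1361.25.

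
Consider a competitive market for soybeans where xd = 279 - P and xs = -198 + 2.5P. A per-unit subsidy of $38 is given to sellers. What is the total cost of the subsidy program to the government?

Government cost = 45182/7

Pre-subsidy: 279 - P = -198 + 2.5P gives P* = 954/7, x* = 999/7.
With the subsidy, sellers receive Ps = Pb + 38 for each unit, where Pb is the price buyers pay.
Supply in terms of Pb becomes xs = -198 + 2.5(Pb + 38) = -103 + 2.5Pb. Setting this equal to demand: 279 - Pb = -103 + 2.5Pb, so Pb = 764/7.
Sellers receive Ps = 764/7 + 38 = 1030/7; x' = 279 − 1·(764/7) = 1189/7.
Government outlay = subsidy × quantity = 38 × 1189/7 = 45182/7.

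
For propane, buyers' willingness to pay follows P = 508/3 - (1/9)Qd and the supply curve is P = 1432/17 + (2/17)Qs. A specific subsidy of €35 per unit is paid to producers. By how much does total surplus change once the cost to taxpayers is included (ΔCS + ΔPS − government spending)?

Pre-subsidy: 508/3 - (1/9)Q = 1432/17 + (2/17)Q gives Q* = 372 and P* = 128.
With the subsidy, sellers receive Ps = Pb + 35 for each unit, where Pb is the price buyers pay.
On the curves, Pb = 508/3 - (1/9)Q and Ps = 1432/17 + (2/17)Q; the wedge Ps − Pb = 35 gives 1432/17 + (2/17)Q − (508/3 - (1/9)Q) = 35, so Q' = 525.
Then Pb = 508/3 − (1/9)·525 = 111 and Ps = 1432/17 + (2/17)·525 = 146.
ΔCS = ½(372 + 525)(128 − 111) = 7624.5; ΔPS = ½(372 + 525)(146 − 128) = 8073.
Government spending = 35 × 525 = 18375.
Net change = 7624.5 + 8073 − 18375 = -2677.5. The loss equals the DWL triangle ½·35·153.

Net change in total surplus = -€2677.5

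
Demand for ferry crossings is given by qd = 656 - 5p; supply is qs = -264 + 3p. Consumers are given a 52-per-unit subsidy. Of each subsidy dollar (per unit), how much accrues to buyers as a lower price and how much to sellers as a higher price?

Pre-subsidy: 656 - 5p = -264 + 3p gives p* = 115, q* = 81.
With the rebate, buyers effectively pay pb = ps − 52, where ps is the price sellers receive.
Demand in terms of ps becomes qd = 656 − 5(ps − 52) = 916 - 5ps. Setting this equal to supply: 916 - 5ps = -264 + 3ps, so ps = 147.5.
Buyers pay pb = 147.5 − 52 = 95.5; q' = -264 + 3·147.5 = 178.5.
Buyers' price falls by p* − pb = 115 − 95.5 = 19.5; sellers' price rises by ps − p* = 147.5 − 115 = 32.5.

Buyers gain 19.5 per unit; sellers gain 32.5 per unit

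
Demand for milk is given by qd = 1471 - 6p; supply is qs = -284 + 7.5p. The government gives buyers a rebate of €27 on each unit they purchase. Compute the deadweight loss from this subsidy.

Deadweight loss = €1215

Pre-subsidy: 1471 - 6p = -284 + 7.5p gives p* = 130, q* = 691.
With the rebate, buyers effectively pay pb = ps − 27, where ps is the price sellers receive.
Demand in terms of ps becomes qd = 1471 − 6(ps − 27) = 1633 - 6ps. Setting this equal to supply: 1633 - 6ps = -284 + 7.5ps, so ps = 142.
Buyers pay pb = 142 − 27 = 115; q' = -284 + 7.5·142 = 781.
The subsidy expands output by 781 − 691 = 90 past the efficient level; on those units the gap between marginal cost and willingness to pay runs from 0 up to 27.
DWL = ½ × 27 × 90 = 1215.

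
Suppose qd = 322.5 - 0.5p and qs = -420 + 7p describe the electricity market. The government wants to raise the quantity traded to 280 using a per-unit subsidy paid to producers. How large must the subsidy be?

Required subsidy s = 15 per unit

At q = 280, invert demand for the buyer price: pb = (322.5 − 280)/0.5 = 85; invert supply for the seller price: ps = (280 − (-420))/7 = 100.
The subsidy must fill the gap: s = ps − pb = 100 − 85 = 15.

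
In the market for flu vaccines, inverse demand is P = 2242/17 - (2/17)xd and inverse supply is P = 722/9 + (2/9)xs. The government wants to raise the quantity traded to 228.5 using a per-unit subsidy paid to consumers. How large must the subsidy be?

Required subsidy s = 26 per unit

At x = 228.5, from the demand curve buyers pay Pb = 2242/17 − (2/17)·228.5 = 105; from the supply curve sellers need Ps = 722/9 + (2/9)·228.5 = 131.
The subsidy must fill the gap: s = Ps − Pb = 131 − 105 = 26.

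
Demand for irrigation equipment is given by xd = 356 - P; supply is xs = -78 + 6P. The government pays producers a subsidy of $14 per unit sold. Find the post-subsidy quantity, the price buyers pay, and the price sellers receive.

Pre-subsidy: 356 - P = -78 + 6P gives P* = 62, x* = 294.
With the subsidy, sellers receive Ps = Pb + 14 for each unit, where Pb is the price buyers pay.
Supply in terms of Pb becomes xs = -78 + 6(Pb + 14) = 6 + 6Pb. Setting this equal to demand: 356 - Pb = 6 + 6Pb, so Pb = 50.
Sellers receive Ps = 50 + 14 = 64; x' = 356 − 1·50 = 306.

x' = 306; buyers pay $50; sellers receive $64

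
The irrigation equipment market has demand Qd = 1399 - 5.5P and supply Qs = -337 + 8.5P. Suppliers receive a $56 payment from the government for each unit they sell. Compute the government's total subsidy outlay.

Pre-subsidy: 1399 - 5.5P = -337 + 8.5P gives P* = 124, Q* = 717.
With the subsidy, sellers receive Ps = Pb + 56 for each unit, where Pb is the price buyers pay.
Supply in terms of Pb becomes Qs = -337 + 8.5(Pb + 56) = 139 + 8.5Pb. Setting this equal to demand: 1399 - 5.5Pb = 139 + 8.5Pb, so Pb = 90.
Sellers receive Ps = 90 + 56 = 146; Q' = 1399 − 5.5·90 = 904.
Government outlay = subsidy × quantity = 56 × 904 = 50624.

Government cost = $50624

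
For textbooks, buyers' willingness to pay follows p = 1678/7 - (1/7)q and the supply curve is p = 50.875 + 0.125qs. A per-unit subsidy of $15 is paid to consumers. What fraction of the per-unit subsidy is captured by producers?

Pre-subsidy: 1678/7 - (1/7)q = 50.875 + 0.125q gives q* = 705 and p* = 139.
With the rebate, buyers effectively pay pb = ps − 15, where ps is the price sellers receive.
On the curves, pb = 1678/7 - (1/7)q and ps = 50.875 + 0.125q; the wedge ps − pb = 15 gives 50.875 + 0.125q − (1678/7 - (1/7)q) = 15, so q' = 761.
Then pb = 1678/7 − (1/7)·761 = 131 and ps = 50.875 + 0.125·761 = 146.
Buyers' price falls by p* − pb = 139 − 131 = 8; sellers' price rises by ps − p* = 146 − 139 = 7.
So producers capture 7/15 = 7/15 of each unit of subsidy.

Producer share = 7/15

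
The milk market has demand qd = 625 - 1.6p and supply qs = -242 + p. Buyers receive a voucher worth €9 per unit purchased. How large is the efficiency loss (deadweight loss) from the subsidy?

Deadweight loss = 324/13

Pre-subsidy: 625 - 1.6p = -242 + p gives p* = 4335/13, q* = 1189/13.
With the rebate, buyers effectively pay pb = ps − 9, where ps is the price sellers receive.
Demand in terms of ps becomes qd = 625 − 1.6(ps − 9) = 639.4 - 1.6ps. Setting this equal to supply: 639.4 - 1.6ps = -242 + ps, so ps = 339.
Buyers pay pb = 339 − 9 = 330; q' = -242 + 1·339 = 97.
The subsidy expands output by 97 − 1189/13 = 72/13 past the efficient level; on those units the gap between marginal cost and willingness to pay runs from 0 up to 9.
DWL = ½ × 9 × 72/13 = 324/13.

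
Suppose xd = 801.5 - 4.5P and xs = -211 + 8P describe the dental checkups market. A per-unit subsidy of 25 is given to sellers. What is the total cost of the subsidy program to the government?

Government cost = 12725

Pre-subsidy: 801.5 - 4.5P = -211 + 8P gives P* = 81, x* = 437.
With the subsidy, sellers receive Ps = Pb + 25 for each unit, where Pb is the price buyers pay.
Supply in terms of Pb becomes xs = -211 + 8(Pb + 25) = -11 + 8Pb. Setting this equal to demand: 801.5 - 4.5Pb = -11 + 8Pb, so Pb = 65.
Sellers receive Ps = 65 + 25 = 90; x' = 801.5 − 4.5·65 = 509.
Government outlay = subsidy × quantity = 25 × 509 = 12725.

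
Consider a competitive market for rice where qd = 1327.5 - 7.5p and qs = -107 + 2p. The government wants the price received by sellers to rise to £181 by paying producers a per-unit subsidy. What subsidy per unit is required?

Required subsidy s = £38 per unit

At a seller price of 181, quantity supplied is -107 + 2·181 = 255.
Buyers absorb 255 only when they pay pb with 1327.5 − 7.5·pb = 255, i.e. pb = 143.
s = ps − pb = 181 − 143 = 38.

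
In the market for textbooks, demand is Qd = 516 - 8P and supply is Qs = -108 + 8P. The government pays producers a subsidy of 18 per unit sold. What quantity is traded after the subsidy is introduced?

Q' = 276

Pre-subsidy: 516 - 8P = -108 + 8P gives P* = 39, Q* = 204.
With the subsidy, sellers receive Ps = Pb + 18 for each unit, where Pb is the price buyers pay.
Supply in terms of Pb becomes Qs = -108 + 8(Pb + 18) = 36 + 8Pb. Setting this equal to demand: 516 - 8Pb = 36 + 8Pb, so Pb = 30.
Sellers receive Ps = 30 + 18 = 48; Q' = 516 − 8·30 = 276.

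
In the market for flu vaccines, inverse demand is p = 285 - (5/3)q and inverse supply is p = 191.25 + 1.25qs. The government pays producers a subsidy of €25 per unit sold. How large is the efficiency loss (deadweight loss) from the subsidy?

Deadweight loss = 750/7

Pre-subsidy: 285 - (5/3)q = 191.25 + 1.25q gives q* = 225/7 and p* = 1620/7.
With the subsidy, sellers receive ps = pb + 25 for each unit, where pb is the price buyers pay.
On the curves, pb = 285 - (5/3)q and ps = 191.25 + 1.25q; the wedge ps − pb = 25 gives 191.25 + 1.25q − (285 - (5/3)q) = 25, so q' = 285/7.
Then pb = 285 − (5/3)·(285/7) = 1520/7 and ps = 191.25 + 1.25·(285/7) = 1695/7.
The subsidy expands output by 285/7 − 225/7 = 60/7 past the efficient level; on those units the gap between marginal cost and willingness to pay runs from 0 up to 25.
DWL = ½ × 25 × 60/7 = 750/7.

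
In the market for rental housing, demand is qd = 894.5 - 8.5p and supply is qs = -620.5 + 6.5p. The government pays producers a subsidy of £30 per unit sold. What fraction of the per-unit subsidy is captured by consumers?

Pre-subsidy: 894.5 - 8.5p = -620.5 + 6.5p gives p* = 101, q* = 36.
With the subsidy, sellers receive ps = pb + 30 for each unit, where pb is the price buyers pay.
Supply in terms of pb becomes qs = -620.5 + 6.5(pb + 30) = -425.5 + 6.5pb. Setting this equal to demand: 894.5 - 8.5pb = -425.5 + 6.5pb, so pb = 88.
Sellers receive ps = 88 + 30 = 118; q' = 894.5 − 8.5·88 = 146.5.
Buyers' price falls by p* − pb = 101 − 88 = 13; sellers' price rises by ps − p* = 118 − 101 = 17.
So consumers capture 13/30 = 13/30 of each unit of subsidy.

Consumer share = 13/30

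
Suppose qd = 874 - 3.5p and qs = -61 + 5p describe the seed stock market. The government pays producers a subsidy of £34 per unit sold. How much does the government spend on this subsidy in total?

Government cost = £19006

Pre-subsidy: 874 - 3.5p = -61 + 5p gives p* = 110, q* = 489.
With the subsidy, sellers receive ps = pb + 34 for each unit, where pb is the price buyers pay.
Supply in terms of pb becomes qs = -61 + 5(pb + 34) = 109 + 5pb. Setting this equal to demand: 874 - 3.5pb = 109 + 5pb, so pb = 90.
Sellers receive ps = 90 + 34 = 124; q' = 874 − 3.5·90 = 559.
Government outlay = subsidy × quantity = 34 × 559 = 19006.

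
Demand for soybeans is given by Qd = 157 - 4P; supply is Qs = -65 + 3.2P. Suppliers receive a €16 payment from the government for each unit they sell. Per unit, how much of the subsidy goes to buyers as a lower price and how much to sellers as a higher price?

Pre-subsidy: 157 - 4P = -65 + 3.2P gives P* = 185/6, Q* = 101/3.
With the subsidy, sellers receive Ps = Pb + 16 for each unit, where Pb is the price buyers pay.
Supply in terms of Pb becomes Qs = -65 + 3.2(Pb + 16) = -13.8 + 3.2Pb. Setting this equal to demand: 157 - 4Pb = -13.8 + 3.2Pb, so Pb = 427/18.
Sellers receive Ps = 427/18 + 16 = 715/18; Q' = 157 − 4·(427/18) = 559/9.
Buyers' price falls by P* − Pb = 185/6 − 427/18 = 64/9; sellers' price rises by Ps − P* = 715/18 − 185/6 = 80/9.

Buyers gain 64/9 per unit; sellers gain 80/9 per unit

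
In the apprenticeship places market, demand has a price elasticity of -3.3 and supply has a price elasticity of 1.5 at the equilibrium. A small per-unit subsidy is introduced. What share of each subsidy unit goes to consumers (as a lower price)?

For a small subsidy around the equilibrium, the benefit split depends on the relative slopes, which at a point are proportional to the elasticities.
Buyer share = εs/(εs + |εd|) = 1.5/(1.5 + 3.3) = 0.3125; seller share = |εd|/(εs + |εd|) = 0.6875.

Consumer share = 0.3125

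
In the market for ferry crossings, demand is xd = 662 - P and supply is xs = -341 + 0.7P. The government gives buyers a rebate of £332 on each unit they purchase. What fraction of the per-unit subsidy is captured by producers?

Pre-subsidy: 662 - P = -341 + 0.7P gives P* = 590, x* = 72.
With the rebate, buyers effectively pay Pb = Ps − 332, where Ps is the price sellers receive.
Demand in terms of Ps becomes xd = 662 − 1(Ps − 332) = 994 - Ps. Setting this equal to supply: 994 - Ps = -341 + 0.7Ps, so Ps = 13350/17.
Buyers pay Pb = 13350/17 − 332 = 7706/17; x' = -341 + 0.7·(13350/17) = 3548/17.
Buyers' price falls by P* − Pb = 590 − 7706/17 = 2324/17; sellers' price rises by Ps − P* = 13350/17 − 590 = 3320/17.
So producers capture (3320/17)/332 = 10/17 of each unit of subsidy.

Producer share = 10/17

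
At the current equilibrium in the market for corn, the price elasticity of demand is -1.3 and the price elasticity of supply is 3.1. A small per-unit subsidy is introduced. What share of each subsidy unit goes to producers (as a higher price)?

Producer share = 13/44

For a small subsidy around the equilibrium, the benefit split depends on the relative slopes, which at a point are proportional to the elasticities.
Buyer share = εs/(εs + |εd|) = 3.1/(3.1 + 1.3) = 31/44; seller share = |εd|/(εs + |εd|) = 13/44.
So producers capture 13/44 of the subsidy.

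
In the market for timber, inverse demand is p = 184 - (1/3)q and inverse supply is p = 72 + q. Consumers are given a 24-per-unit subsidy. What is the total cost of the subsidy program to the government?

Pre-subsidy: 184 - (1/3)q = 72 + q gives q* = 84 and p* = 156.
With the rebate, buyers effectively pay pb = ps − 24, where ps is the price sellers receive.
On the curves, pb = 184 - (1/3)q and ps = 72 + q; the wedge ps − pb = 24 gives 72 + q − (184 - (1/3)q) = 24, so q' = 102.
Then pb = 184 − (1/3)·102 = 150 and ps = 72 + 1·102 = 174.
Government outlay = subsidy × quantity = 24 × 102 = 2448.

Government cost = 2448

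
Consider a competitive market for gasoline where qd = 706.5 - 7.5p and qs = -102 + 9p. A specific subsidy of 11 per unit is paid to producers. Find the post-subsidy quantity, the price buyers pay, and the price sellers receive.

Pre-subsidy: 706.5 - 7.5p = -102 + 9p gives p* = 49, q* = 339.
With the subsidy, sellers receive ps = pb + 11 for each unit, where pb is the price buyers pay.
Supply in terms of pb becomes qs = -102 + 9(pb + 11) = -3 + 9pb. Setting this equal to demand: 706.5 - 7.5pb = -3 + 9pb, so pb = 43.
Sellers receive ps = 43 + 11 = 54; q' = 706.5 − 7.5·43 = 384.

q' = 384; buyers pay 43; sellers receive 54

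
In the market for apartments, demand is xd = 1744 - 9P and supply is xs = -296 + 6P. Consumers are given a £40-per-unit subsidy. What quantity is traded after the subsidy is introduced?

x' = 664

Pre-subsidy: 1744 - 9P = -296 + 6P gives P* = 136, x* = 520.
With the rebate, buyers effectively pay Pb = Ps − 40, where Ps is the price sellers receive.
Demand in terms of Ps becomes xd = 1744 − 9(Ps − 40) = 2104 - 9Ps. Setting this equal to supply: 2104 - 9Ps = -296 + 6Ps, so Ps = 160.
Buyers pay Pb = 160 − 40 = 120; x' = -296 + 6·160 = 664.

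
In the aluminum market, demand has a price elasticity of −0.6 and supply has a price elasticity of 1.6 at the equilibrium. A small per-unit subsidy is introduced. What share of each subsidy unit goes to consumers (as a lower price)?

Consumer share = 8/11

For a small subsidy around the equilibrium, the benefit split depends on the relative slopes, which at a point are proportional to the elasticities.
Buyer share = εs/(εs + |εd|) = 1.6/(1.6 + 0.6) = 8/11; seller share = |εd|/(εs + |εd|) = 3/11.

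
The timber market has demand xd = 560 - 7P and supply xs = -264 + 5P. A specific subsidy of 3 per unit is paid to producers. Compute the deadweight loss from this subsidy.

Deadweight loss = 13.125

Pre-subsidy: 560 - 7P = -264 + 5P gives P* = 206/3, x* = 238/3.
With the subsidy, sellers receive Ps = Pb + 3 for each unit, where Pb is the price buyers pay.
Supply in terms of Pb becomes xs = -264 + 5(Pb + 3) = -249 + 5Pb. Setting this equal to demand: 560 - 7Pb = -249 + 5Pb, so Pb = 809/12.
Sellers receive Ps = 809/12 + 3 = 845/12; x' = 560 − 7·(809/12) = 1057/12.
The subsidy expands output by 1057/12 − 238/3 = 8.75 past the efficient level; on those units the gap between marginal cost and willingness to pay runs from 0 up to 3.
DWL = ½ × 3 × 8.75 = 13.125.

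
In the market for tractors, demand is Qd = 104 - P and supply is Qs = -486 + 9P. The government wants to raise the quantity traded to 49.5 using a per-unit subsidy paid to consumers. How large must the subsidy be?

Required subsidy s = 5 per unit

At Q = 49.5, invert demand for the buyer price: Pb = (104 − 49.5)/1 = 54.5; invert supply for the seller price: Ps = (49.5 − (-486))/9 = 59.5.
The subsidy must fill the gap: s = Ps − Pb = 59.5 − 54.5 = 5.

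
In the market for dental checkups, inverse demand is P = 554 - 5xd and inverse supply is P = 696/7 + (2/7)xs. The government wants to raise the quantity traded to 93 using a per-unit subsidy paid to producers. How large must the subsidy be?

Required subsidy s = 37 per unit

At x = 93, from the demand curve buyers pay Pb = 554 − 5·93 = 89; from the supply curve sellers need Ps = 696/7 + (2/7)·93 = 126.
The subsidy must fill the gap: s = Ps − Pb = 126 − 89 = 37.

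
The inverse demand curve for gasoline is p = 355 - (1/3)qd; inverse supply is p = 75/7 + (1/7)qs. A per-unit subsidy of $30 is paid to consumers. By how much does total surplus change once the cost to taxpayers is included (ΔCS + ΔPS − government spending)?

Net change in total surplus = -$945

Pre-subsidy: 355 - (1/3)q = 75/7 + (1/7)q gives q* = 723 and p* = 114.
With the rebate, buyers effectively pay pb = ps − 30, where ps is the price sellers receive.
On the curves, pb = 355 - (1/3)q and ps = 75/7 + (1/7)q; the wedge ps − pb = 30 gives 75/7 + (1/7)q − (355 - (1/3)q) = 30, so q' = 786.
Then pb = 355 − (1/3)·786 = 93 and ps = 75/7 + (1/7)·786 = 123.
ΔCS = ½(723 + 786)(114 − 93) = 15844.5; ΔPS = ½(723 + 786)(123 − 114) = 6790.5.
Government spending = 30 × 786 = 23580.
Net change = 15844.5 + 6790.5 − 23580 = -945. The loss equals the DWL triangle ½·30·63.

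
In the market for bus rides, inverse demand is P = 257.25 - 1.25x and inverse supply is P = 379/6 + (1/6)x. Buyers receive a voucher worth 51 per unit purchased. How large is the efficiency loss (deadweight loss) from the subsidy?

Deadweight loss = 918

Pre-subsidy: 257.25 - 1.25x = 379/6 + (1/6)x gives x* = 137 and P* = 86.
With the rebate, buyers effectively pay Pb = Ps − 51, where Ps is the price sellers receive.
On the curves, Pb = 257.25 - 1.25x and Ps = 379/6 + (1/6)x; the wedge Ps − Pb = 51 gives 379/6 + (1/6)x − (257.25 - 1.25x) = 51, so x' = 173.
Then Pb = 257.25 − 1.25·173 = 41 and Ps = 379/6 + (1/6)·173 = 92.
The subsidy expands output by 173 − 137 = 36 past the efficient level; on those units the gap between marginal cost and willingness to pay runs from 0 up to 51.
DWL = ½ × 51 × 36 = 918.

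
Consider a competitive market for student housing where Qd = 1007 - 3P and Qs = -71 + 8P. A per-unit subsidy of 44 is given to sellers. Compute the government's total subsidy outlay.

Pre-subsidy: 1007 - 3P = -71 + 8P gives P* = 98, Q* = 713.
With the subsidy, sellers receive Ps = Pb + 44 for each unit, where Pb is the price buyers pay.
Supply in terms of Pb becomes Qs = -71 + 8(Pb + 44) = 281 + 8Pb. Setting this equal to demand: 1007 - 3Pb = 281 + 8Pb, so Pb = 66.
Sellers receive Ps = 66 + 44 = 110; Q' = 1007 − 3·66 = 809.
Government outlay = subsidy × quantity = 44 × 809 = 35596.

Government cost = 35596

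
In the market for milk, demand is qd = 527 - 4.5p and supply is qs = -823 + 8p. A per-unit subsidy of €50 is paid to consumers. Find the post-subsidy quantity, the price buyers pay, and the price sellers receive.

q' = 185; buyers pay €76; sellers receive €126

Pre-subsidy: 527 - 4.5p = -823 + 8p gives p* = 108, q* = 41.
With the rebate, buyers effectively pay pb = ps − 50, where ps is the price sellers receive.
Demand in terms of ps becomes qd = 527 − 4.5(ps − 50) = 752 - 4.5ps. Setting this equal to supply: 752 - 4.5ps = -823 + 8ps, so ps = 126.
Buyers pay pb = 126 − 50 = 76; q' = -823 + 8·126 = 185.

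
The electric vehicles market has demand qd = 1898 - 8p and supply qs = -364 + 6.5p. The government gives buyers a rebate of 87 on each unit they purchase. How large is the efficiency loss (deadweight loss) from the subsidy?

Deadweight loss = 13572

Pre-subsidy: 1898 - 8p = -364 + 6.5p gives p* = 156, q* = 650.
With the rebate, buyers effectively pay pb = ps − 87, where ps is the price sellers receive.
Demand in terms of ps becomes qd = 1898 − 8(ps − 87) = 2594 - 8ps. Setting this equal to supply: 2594 - 8ps = -364 + 6.5ps, so ps = 204.
Buyers pay pb = 204 − 87 = 117; q' = -364 + 6.5·204 = 962.
The subsidy expands output by 962 − 650 = 312 past the efficient level; on those units the gap between marginal cost and willingness to pay runs from 0 up to 87.
DWL = ½ × 87 × 312 = 13572.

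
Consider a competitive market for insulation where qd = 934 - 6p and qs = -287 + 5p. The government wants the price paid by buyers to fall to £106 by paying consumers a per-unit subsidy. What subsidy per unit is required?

Required subsidy s = £11 per unit

At a buyer price of 106, quantity demanded is 934 − 6·106 = 298.
Sellers supply 298 only when they receive ps with -287 + 5·ps = 298, i.e. ps = 117.
s = ps − pb = 117 − 106 = 11.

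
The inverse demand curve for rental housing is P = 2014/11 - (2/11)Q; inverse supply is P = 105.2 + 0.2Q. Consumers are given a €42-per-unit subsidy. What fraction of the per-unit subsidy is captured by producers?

Producer share = 11/21

Pre-subsidy: 2014/11 - (2/11)Q = 105.2 + 0.2Q gives Q* = 204 and P* = 146.
With the rebate, buyers effectively pay Pb = Ps − 42, where Ps is the price sellers receive.
On the curves, Pb = 2014/11 - (2/11)Q and Ps = 105.2 + 0.2Q; the wedge Ps − Pb = 42 gives 105.2 + 0.2Q − (2014/11 - (2/11)Q) = 42, so Q' = 314.
Then Pb = 2014/11 − (2/11)·314 = 126 and Ps = 105.2 + 0.2·314 = 168.
Buyers' price falls by P* − Pb = 146 − 126 = 20; sellers' price rises by Ps − P* = 168 − 146 = 22.
So producers capture 22/42 = 11/21 of each unit of subsidy.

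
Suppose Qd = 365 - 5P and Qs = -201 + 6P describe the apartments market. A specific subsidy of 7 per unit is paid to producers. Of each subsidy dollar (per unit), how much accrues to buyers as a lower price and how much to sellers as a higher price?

Buyers gain 42/11 per unit; sellers gain 35/11 per unit

Pre-subsidy: 365 - 5P = -201 + 6P gives P* = 566/11, Q* = 1185/11.
With the subsidy, sellers receive Ps = Pb + 7 for each unit, where Pb is the price buyers pay.
Supply in terms of Pb becomes Qs = -201 + 6(Pb + 7) = -159 + 6Pb. Setting this equal to demand: 365 - 5Pb = -159 + 6Pb, so Pb = 524/11.
Sellers receive Ps = 524/11 + 7 = 601/11; Q' = 365 − 5·(524/11) = 1395/11.
Buyers' price falls by P* − Pb = 566/11 − 524/11 = 42/11; sellers' price rises by Ps − P* = 601/11 − 566/11 = 35/11.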